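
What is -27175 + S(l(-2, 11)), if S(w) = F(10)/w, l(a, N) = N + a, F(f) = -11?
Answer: -244586/9 ≈ -27176.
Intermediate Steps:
S(w) = -11/w
-27175 + S(l(-2, 11)) = -27175 - 11/(11 - 2) = -27175 - 11/9 = -244586/9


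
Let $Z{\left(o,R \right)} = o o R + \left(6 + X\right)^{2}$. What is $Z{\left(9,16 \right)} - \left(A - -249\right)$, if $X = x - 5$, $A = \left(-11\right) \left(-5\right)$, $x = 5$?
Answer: $1028$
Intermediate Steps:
$A = 55$
$X = 0$ ($X = 5 - 5 = 0$)
$Z{\left(o,R \right)} = 36 + R o^{2}$ ($Z{\left(o,R \right)} = o o R + \left(6 + 0\right)^{2} = o^{2} R + 6^{2} = R o^{2} + 36 = 36 + R o^{2}$)
$Z{\left(9,16 \right)} - \left(A - -249\right) = \left(36 + 16 \cdot 9^{2}\right) - \left(55 - -249\right) = \left(36 + 16 \cdot 81\right) - \left(55 + 249\right) = \left(36 + 1296\right) - 304 = 1332 - 304 = 1028$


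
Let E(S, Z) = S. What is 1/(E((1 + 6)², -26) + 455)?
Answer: 1/504 ≈ 0.0019841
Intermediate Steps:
1/(E((1 + 6)², -26) + 455) = 1/((1 + 6)² + 455) = 1/(7² + 455) = 1/(49 + 455) = 1/504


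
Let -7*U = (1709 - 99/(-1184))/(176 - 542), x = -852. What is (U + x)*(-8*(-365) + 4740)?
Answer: -4945372716815/758352 ≈ -6.5212e+6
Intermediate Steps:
U = 2023555/3033408 (U = -(1709 - 99/(-1184))/(7*(176 - 542)) = -(1709 - 99*(-1/1184))/(7*(-366)) = -(1709 + 99/1184)*(-1)/(7*366) = -2023555*(-1)/(8288*366) = -1/7*(-2023555/433344) = 2023555/3033408 ≈ 0.66709)
(U + x)*(-8*(-365) + 4740) = (2023555/3033408 - 852)*(-8*(-365) + 4740) = -2582440061*(2920 + 4740)/3033408 = -2582440061/3033408*7660 = -4945372716815/758352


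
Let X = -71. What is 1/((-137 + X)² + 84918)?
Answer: 1/128182 ≈ 7.8014e-6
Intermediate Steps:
1/((-137 + X)² + 84918) = 1/((-137 - 71)² + 84918) = 1/((-208)² + 84918) = 1/(43264 + 84918) = 1/128182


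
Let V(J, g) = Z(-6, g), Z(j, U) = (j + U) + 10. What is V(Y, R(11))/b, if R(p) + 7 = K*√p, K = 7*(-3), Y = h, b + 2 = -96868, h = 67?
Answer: 1/32290 + 7*√11/32290 ≈ 0.00074997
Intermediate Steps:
b = -96870 (b = -2 - 96868 = -96870)
Y = 67
K = -21
Z(j, U) = 10 + U + j (Z(j, U) = (U + j) + 10 = 10 + U + j)
R(p) = -7 - 21*√p
V(J, g) = 4 + g (V(J, g) = 10 + g - 6 = 4 + g)
V(Y, R(11))/b = (4 + (-7 - 21*√11))/(-96870) = (-3 - 21*√11)*(-1/96870) = 1/32290 + 7*√11/32290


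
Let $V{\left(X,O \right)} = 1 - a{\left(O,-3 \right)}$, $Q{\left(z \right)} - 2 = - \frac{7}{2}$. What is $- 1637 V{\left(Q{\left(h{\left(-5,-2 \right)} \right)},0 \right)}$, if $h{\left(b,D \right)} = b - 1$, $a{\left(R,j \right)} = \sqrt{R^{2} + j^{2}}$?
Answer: $3274$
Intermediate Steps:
$h{\left(b,D \right)} = -1 + b$ ($h{\left(b,D \right)} = b - 1 = -1 + b$)
$Q{\left(z \right)} = - \frac{3}{2}$ ($Q{\left(z \right)} = 2 - \frac{7}{2} = - \frac{3}{2}$)
$V{\left(X,O \right)} = 1 - \sqrt{9 + O^{2}}$ ($V{\left(X,O \right)} = 1 - \sqrt{O^{2} + \left(-3\right)^{2}} = 1 - \sqrt{O^{2} + 9} = 1 - \sqrt{9 + O^{2}}$)
$- 1637 V{\left(Q{\left(h{\left(-5,-2 \right)} \right)},0 \right)} = - 1637 \left(1 - \sqrt{9 + 0^{2}}\right) = - 1637 \left(1 - \sqrt{9 + 0}\right) = - 1637 \left(1 - \sqrt{9}\right) = - 1637 \left(1 - 3\right) = \left(-1637\right) \left(-2\right) = 3274$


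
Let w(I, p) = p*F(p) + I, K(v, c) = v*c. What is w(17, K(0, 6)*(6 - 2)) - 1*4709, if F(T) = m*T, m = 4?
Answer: -4692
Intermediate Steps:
F(T) = 4*T
K(v, c) = c*v
w(I, p) = I + 4*p**2 (w(I, p) = p*(4*p) + I = 4*p**2 + I = I + 4*p**2)
w(17, K(0, 6)*(6 - 2)) - 1*4709 = (17 + 4*((6*0)*(6 - 2))**2) - 1*4709 = (17 + 4*(0*4)**2) - 4709 = (17 + 4*0**2) - 4709 = (17 + 4*0) - 4709 = (17 + 0) - 4709 = 17 - 4709 = -4692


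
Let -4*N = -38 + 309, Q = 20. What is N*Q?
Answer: -1355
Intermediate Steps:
N = -271/4 (N = -(-38 + 309)/4 = -¼*271 = -271/4 ≈ -67.750)
N*Q = -271/4*20 = -1355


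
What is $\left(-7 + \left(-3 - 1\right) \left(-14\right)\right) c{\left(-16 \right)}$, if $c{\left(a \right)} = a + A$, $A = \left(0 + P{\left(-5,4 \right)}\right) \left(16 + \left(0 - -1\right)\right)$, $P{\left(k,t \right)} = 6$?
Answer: $4214$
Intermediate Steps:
$A = 102$ ($A = \left(0 + 6\right) \left(16 + \left(0 - -1\right)\right) = 6 \left(16 + \left(0 + 1\right)\right) = 6 \left(16 + 1\right) = 6 \cdot 17 = 102$)
$c{\left(a \right)} = 102 + a$ ($c{\left(a \right)} = a + 102 = 102 + a$)
$\left(-7 + \left(-3 - 1\right) \left(-14\right)\right) c{\left(-16 \right)} = \left(-7 + \left(-3 - 1\right) \left(-14\right)\right) \left(102 - 16\right) = \left(-7 - -56\right) 86 = \left(-7 + 56\right) 86 = 49 \cdot 86 = 4214$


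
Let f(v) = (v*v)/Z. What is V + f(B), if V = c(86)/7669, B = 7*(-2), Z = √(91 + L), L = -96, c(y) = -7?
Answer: -7/7669 - 196*I*√5/5 ≈ -0.00091277 - 87.654*I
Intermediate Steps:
Z = I*√5 (Z = √(91 - 96) = √(-5) = I*√5 ≈ 2.2361*I)
B = -14
V = -7/7669 ≈ -0.00091277
f(v) = -I*√5*v²/5 (f(v) = (v*v)/((I*√5)) = v²*(-I*√5/5) = -I*√5*v²/5)
V + f(B) = -7/7669 - ⅕*I*√5*(-14)² = -7/7669 - ⅕*I*√5*196 = -7/7669 - 196*I*√5/5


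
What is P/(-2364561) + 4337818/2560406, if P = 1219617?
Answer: 749246018/635815603 ≈ 1.1784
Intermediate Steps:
P/(-2364561) + 4337818/2560406 = 1219617/(-2364561) + 4337818/2560406 = 1219617*(-1/2364561) + 4337818*(1/2560406) = -135513/262729 + 2168909/1280203 = 749246018/635815603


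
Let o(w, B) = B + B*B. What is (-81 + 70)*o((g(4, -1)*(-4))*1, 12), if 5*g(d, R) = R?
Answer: -1716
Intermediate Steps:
g(d, R) = R/5
o(w, B) = B + B**2
(-81 + 70)*o((g(4, -1)*(-4))*1, 12) = (-81 + 70)*(12*(1 + 12)) = -132*13 = -11*156 = -1716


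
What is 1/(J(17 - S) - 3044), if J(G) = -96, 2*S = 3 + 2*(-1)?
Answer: -1/3140 ≈ -0.00031847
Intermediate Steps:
S = ½ (S = (3 + 2*(-1))/2 = (3 - 2)/2 = (½)*1 = ½ ≈ 0.50000)
1/(J(17 - S) - 3044) = 1/(-96 - 3044) = 1/(-3140) = -1/3140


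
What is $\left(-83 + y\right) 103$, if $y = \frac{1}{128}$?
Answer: $- \frac{1094169}{128} \approx -8548.2$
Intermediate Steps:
$y = \frac{1}{128} \approx 0.0078125$
$\left(-83 + y\right) 103 = \left(-83 + \frac{1}{128}\right) 103 = \left(- \frac{10623}{128}\right) 103 = - \frac{1094169}{128}$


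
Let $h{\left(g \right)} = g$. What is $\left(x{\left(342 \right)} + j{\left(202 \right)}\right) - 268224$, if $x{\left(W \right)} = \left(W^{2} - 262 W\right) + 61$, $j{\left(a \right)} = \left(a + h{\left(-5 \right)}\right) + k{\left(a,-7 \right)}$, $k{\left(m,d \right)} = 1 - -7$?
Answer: $-240598$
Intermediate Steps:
$k{\left(m,d \right)} = 8$ ($k{\left(m,d \right)} = 1 + 7 = 8$)
$j{\left(a \right)} = 3 + a$ ($j{\left(a \right)} = \left(a - 5\right) + 8 = \left(-5 + a\right) + 8 = 3 + a$)
$x{\left(W \right)} = 61 + W^{2} - 262 W$
$\left(x{\left(342 \right)} + j{\left(202 \right)}\right) - 268224 = \left(\left(61 + 342^{2} - 89604\right) + \left(3 + 202\right)\right) - 268224 = \left(\left(61 + 116964 - 89604\right) + 205\right) - 268224 = \left(27421 + 205\right) - 268224 = 27626 - 268224 = -240598$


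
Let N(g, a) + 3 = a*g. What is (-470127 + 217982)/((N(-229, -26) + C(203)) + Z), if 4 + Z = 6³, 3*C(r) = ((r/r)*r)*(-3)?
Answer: -50429/1192 ≈ -42.306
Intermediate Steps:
C(r) = -r (C(r) = (((r/r)*r)*(-3))/3 = ((1*r)*(-3))/3 = (r*(-3))/3 = (-3*r)/3 = -r)
N(g, a) = -3 + a*g
Z = 212 (Z = -4 + 6³ = -4 + 216 = 212)
(-470127 + 217982)/((N(-229, -26) + C(203)) + Z) = (-470127 + 217982)/(((-3 - 26*(-229)) - 1*203) + 212) = -252145/(((-3 + 5954) - 203) + 212) = -252145/((5951 - 203) + 212) = -252145/(5748 + 212) = -252145/5960 = -252145*1/5960 = -50429/1192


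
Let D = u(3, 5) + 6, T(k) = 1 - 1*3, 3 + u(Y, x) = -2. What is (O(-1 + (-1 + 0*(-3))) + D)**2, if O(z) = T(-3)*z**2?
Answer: 49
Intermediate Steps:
u(Y, x) = -5 (u(Y, x) = -3 - 2 = -5)
T(k) = -2 (T(k) = 1 - 3 = -2)
D = 1 (D = -5 + 6 = 1)
O(z) = -2*z**2
(O(-1 + (-1 + 0*(-3))) + D)**2 = (-2*(-1 + (-1 + 0*(-3)))**2 + 1)**2 = (-2*(-1 + (-1 + 0))**2 + 1)**2 = (-2*(-1 - 1)**2 + 1)**2 = (-2*(-2)**2 + 1)**2 = (-2*4 + 1)**2 = (-8 + 1)**2 = (-7)**2 = 49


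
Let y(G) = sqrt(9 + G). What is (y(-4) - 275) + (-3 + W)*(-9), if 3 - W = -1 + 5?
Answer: -239 + sqrt(5) ≈ -236.76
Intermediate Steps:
W = -1 (W = 3 - (-1 + 5) = 3 - 1*4 = 3 - 4 = -1)
(y(-4) - 275) + (-3 + W)*(-9) = (sqrt(9 - 4) - 275) + (-3 - 1)*(-9) = (sqrt(5) - 275) - 4*(-9) = (-275 + sqrt(5)) + 36 = -239 + sqrt(5)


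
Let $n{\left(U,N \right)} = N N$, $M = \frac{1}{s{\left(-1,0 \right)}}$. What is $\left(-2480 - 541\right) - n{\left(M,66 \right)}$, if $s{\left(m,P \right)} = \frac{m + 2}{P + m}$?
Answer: $-7377$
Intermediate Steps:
$s{\left(m,P \right)} = \frac{2 + m}{P + m}$
$M = -1$ ($M = \frac{1}{\frac{1}{0 - 1} \left(2 - 1\right)} = \frac{1}{\frac{1}{-1} \cdot 1} = \frac{1}{\left(-1\right) 1} = \frac{1}{-1} = -1$)
$n{\left(U,N \right)} = N^{2}$
$\left(-2480 - 541\right) - n{\left(M,66 \right)} = \left(-2480 - 541\right) - 66^{2} = -3021 - 4356 = -7377$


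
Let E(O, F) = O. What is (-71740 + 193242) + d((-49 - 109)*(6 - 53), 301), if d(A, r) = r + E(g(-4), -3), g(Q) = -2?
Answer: 121801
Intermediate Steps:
d(A, r) = -2 + r (d(A, r) = r - 2 = -2 + r)
(-71740 + 193242) + d((-49 - 109)*(6 - 53), 301) = (-71740 + 193242) + (-2 + 301) = 121502 + 299 = 121801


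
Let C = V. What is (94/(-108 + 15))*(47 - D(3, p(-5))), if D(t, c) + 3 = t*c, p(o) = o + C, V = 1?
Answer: -188/3 ≈ -62.667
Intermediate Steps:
C = 1
p(o) = 1 + o (p(o) = o + 1 = 1 + o)
D(t, c) = -3 + c*t (D(t, c) = -3 + t*c = -3 + c*t)
(94/(-108 + 15))*(47 - D(3, p(-5))) = (94/(-108 + 15))*(47 - (-3 + (1 - 5)*3)) = (94/(-93))*(47 - (-3 - 4*3)) = (94*(-1/93))*(47 - (-3 - 12)) = -94*(47 - 1*(-15))/93 = -94*(47 + 15)/93 = -94/93*62 = -188/3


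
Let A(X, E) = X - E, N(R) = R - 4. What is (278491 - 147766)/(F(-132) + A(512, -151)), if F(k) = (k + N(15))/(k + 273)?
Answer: 18432225/93362 ≈ 197.43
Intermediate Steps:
N(R) = -4 + R
F(k) = (11 + k)/(273 + k) (F(k) = (k + (-4 + 15))/(k + 273) = (k + 11)/(273 + k) = (11 + k)/(273 + k))
(278491 - 147766)/(F(-132) + A(512, -151)) = (278491 - 147766)/((11 - 132)/(273 - 132) + (512 - 1*(-151))) = 130725/(-121/141 + (512 + 151)) = 130725/((1/141)*(-121) + 663) = 130725/(-121/141 + 663) = 130725/(93362/141) = 130725*(141/93362) = 18432225/93362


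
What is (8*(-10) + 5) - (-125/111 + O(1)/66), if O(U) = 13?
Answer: -180881/2442 ≈ -74.071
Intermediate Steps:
(8*(-10) + 5) - (-125/111 + O(1)/66) = (8*(-10) + 5) - (-125/111 + 13/66) = (-80 + 5) - (-125*1/111 + 13*(1/66)) = -75 - (-125/111 + 13/66) = -75 - 1*(-2269/2442) = -75 + 2269/2442 = -180881/2442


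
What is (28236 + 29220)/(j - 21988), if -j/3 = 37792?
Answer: -14364/33841 ≈ -0.42446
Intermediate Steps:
j = -113376 (j = -3*37792 = -113376)
(28236 + 29220)/(j - 21988) = (28236 + 29220)/(-113376 - 21988) = 57456/(-135364) = 57456*(-1/135364) = -14364/33841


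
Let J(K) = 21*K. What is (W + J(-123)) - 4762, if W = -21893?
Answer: -29238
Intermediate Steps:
(W + J(-123)) - 4762 = (-21893 + 21*(-123)) - 4762 = (-21893 - 2583) - 4762 = -24476 - 4762 = -29238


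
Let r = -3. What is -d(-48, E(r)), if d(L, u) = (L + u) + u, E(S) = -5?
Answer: 58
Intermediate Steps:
d(L, u) = L + 2*u
-d(-48, E(r)) = -(-48 + 2*(-5)) = -(-48 - 10) = -1*(-58) = 58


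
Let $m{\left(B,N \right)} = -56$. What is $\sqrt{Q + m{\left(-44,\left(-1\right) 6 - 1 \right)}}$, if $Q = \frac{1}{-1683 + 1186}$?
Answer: $\frac{i \sqrt{13833001}}{497} \approx 7.4835 i$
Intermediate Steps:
$Q = - \frac{1}{497}$ ($Q = \frac{1}{-497} = - \frac{1}{497} \approx -0.0020121$)
$\sqrt{Q + m{\left(-44,\left(-1\right) 6 - 1 \right)}} = \sqrt{- \frac{1}{497} - 56} = \sqrt{- \frac{27833}{497}} = \frac{i \sqrt{13833001}}{497}$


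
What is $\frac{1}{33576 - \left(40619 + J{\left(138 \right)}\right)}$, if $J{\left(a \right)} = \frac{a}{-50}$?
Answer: $- \frac{25}{176006} \approx -0.00014204$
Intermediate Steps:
$J{\left(a \right)} = - \frac{a}{50}$ ($J{\left(a \right)} = a \left(- \frac{1}{50}\right) = - \frac{a}{50}$)
$\frac{1}{33576 - \left(40619 + J{\left(138 \right)}\right)} = \frac{1}{33576 - \left(40619 - \frac{69}{25}\right)} = \frac{1}{33576 - \frac{1015406}{25}} = \frac{1}{- \frac{176006}{25}} = - \frac{25}{176006}$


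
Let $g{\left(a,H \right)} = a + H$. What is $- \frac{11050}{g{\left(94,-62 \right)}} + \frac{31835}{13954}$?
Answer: $- \frac{38293245}{111632} \approx -343.03$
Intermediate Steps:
$g{\left(a,H \right)} = H + a$
$- \frac{11050}{g{\left(94,-62 \right)}} + \frac{31835}{13954} = - \frac{11050}{-62 + 94} + \frac{31835}{13954} = - \frac{11050}{32} + 31835 \cdot \frac{1}{13954} = \left(-11050\right) \frac{1}{32} + \frac{31835}{13954} = - \frac{5525}{16} + \frac{31835}{13954} = - \frac{38293245}{111632}$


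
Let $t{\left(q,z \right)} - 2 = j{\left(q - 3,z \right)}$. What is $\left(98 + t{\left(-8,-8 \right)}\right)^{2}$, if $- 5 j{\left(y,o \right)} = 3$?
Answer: $\frac{247009}{25} \approx 9880.4$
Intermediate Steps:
$j{\left(y,o \right)} = - \frac{3}{5}$ ($j{\left(y,o \right)} = \left(- \frac{1}{5}\right) 3 = - \frac{3}{5}$)
$t{\left(q,z \right)} = \frac{7}{5}$ ($t{\left(q,z \right)} = 2 - \frac{3}{5} = \frac{7}{5}$)
$\left(98 + t{\left(-8,-8 \right)}\right)^{2} = \left(98 + \frac{7}{5}\right)^{2} = \left(\frac{497}{5}\right)^{2} = \frac{247009}{25}$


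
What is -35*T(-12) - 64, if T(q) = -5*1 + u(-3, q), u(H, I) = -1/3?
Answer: 368/3 ≈ 122.67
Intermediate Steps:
u(H, I) = -1/3 (u(H, I) = -1*1/3 = -1/3)
T(q) = -16/3 (T(q) = -5*1 - 1/3 = -5 - 1/3 = -16/3)
-35*T(-12) - 64 = -35*(-16/3) - 64 = 560/3 - 64 = 368/3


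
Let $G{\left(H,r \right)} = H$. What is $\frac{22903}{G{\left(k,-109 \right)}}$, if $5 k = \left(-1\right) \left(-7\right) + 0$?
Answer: $\frac{114515}{7} \approx 16359.0$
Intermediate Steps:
$k = \frac{7}{5}$ ($k = \frac{\left(-1\right) \left(-7\right) + 0}{5} = \frac{7 + 0}{5} = \frac{1}{5} \cdot 7 = \frac{7}{5} \approx 1.4$)
$\frac{22903}{G{\left(k,-109 \right)}} = \frac{22903}{\frac{7}{5}} = 22903 \cdot \frac{5}{7} = \frac{114515}{7}$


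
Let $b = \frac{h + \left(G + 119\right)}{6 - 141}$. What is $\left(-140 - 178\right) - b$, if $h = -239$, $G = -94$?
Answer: $- \frac{43144}{135} \approx -319.58$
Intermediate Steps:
$b = \frac{214}{135}$ ($b = \frac{-239 + \left(-94 + 119\right)}{6 - 141} = \frac{-239 + 25}{-135} = \left(-214\right) \left(- \frac{1}{135}\right) = \frac{214}{135} \approx 1.5852$)
$\left(-140 - 178\right) - b = \left(-140 - 178\right) - \frac{214}{135} = -318 - \frac{214}{135} = - \frac{43144}{135}$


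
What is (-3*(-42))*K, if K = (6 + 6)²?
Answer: 18144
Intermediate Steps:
K = 144 (K = 12² = 144)
(-3*(-42))*K = -3*(-42)*144 = 126*144 = 18144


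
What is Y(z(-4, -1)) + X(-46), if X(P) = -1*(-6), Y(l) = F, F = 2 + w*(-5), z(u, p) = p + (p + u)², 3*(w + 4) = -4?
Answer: 104/3 ≈ 34.667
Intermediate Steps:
w = -16/3 (w = -4 + (⅓)*(-4) = -4 - 4/3 = -16/3 ≈ -5.3333)
F = 86/3 (F = 2 - 16/3*(-5) = 2 + 80/3 = 86/3 ≈ 28.667)
Y(l) = 86/3
X(P) = 6
Y(z(-4, -1)) + X(-46) = 86/3 + 6 = 104/3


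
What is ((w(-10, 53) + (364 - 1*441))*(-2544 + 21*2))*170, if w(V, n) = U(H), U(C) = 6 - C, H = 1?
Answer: 30624480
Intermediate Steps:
w(V, n) = 5 (w(V, n) = 6 - 1*1 = 6 - 1 = 5)
((w(-10, 53) + (364 - 1*441))*(-2544 + 21*2))*170 = ((5 + (364 - 1*441))*(-2544 + 21*2))*170 = ((5 + (364 - 441))*(-2544 + 42))*170 = ((5 - 77)*(-2502))*170 = -72*(-2502)*170 = 180144*170 = 30624480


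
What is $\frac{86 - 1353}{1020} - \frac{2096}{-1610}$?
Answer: $\frac{1961}{32844} \approx 0.059707$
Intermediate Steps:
$\frac{86 - 1353}{1020} - \frac{2096}{-1610} = \left(86 - 1353\right) \frac{1}{1020} - - \frac{1048}{805} = \left(-1267\right) \frac{1}{1020} + \frac{1048}{805} = - \frac{1267}{1020} + \frac{1048}{805} = \frac{1961}{32844}$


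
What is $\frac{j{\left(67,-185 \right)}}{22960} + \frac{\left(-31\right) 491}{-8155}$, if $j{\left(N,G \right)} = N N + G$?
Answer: $\frac{686738}{334355} \approx 2.0539$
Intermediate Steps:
$j{\left(N,G \right)} = G + N^{2}$ ($j{\left(N,G \right)} = N^{2} + G = G + N^{2}$)
$\frac{j{\left(67,-185 \right)}}{22960} + \frac{\left(-31\right) 491}{-8155} = \frac{-185 + 67^{2}}{22960} + \frac{\left(-31\right) 491}{-8155} = \left(-185 + 4489\right) \frac{1}{22960} - - \frac{15221}{8155} = 4304 \cdot \frac{1}{22960} + \frac{15221}{8155} = \frac{269}{1435} + \frac{15221}{8155} = \frac{686738}{334355}$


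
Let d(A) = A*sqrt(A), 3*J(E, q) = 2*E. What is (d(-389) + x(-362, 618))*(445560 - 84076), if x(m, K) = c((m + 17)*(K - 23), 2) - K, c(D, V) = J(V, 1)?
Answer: -668745400/3 - 140617276*I*sqrt(389) ≈ -2.2292e+8 - 2.7734e+9*I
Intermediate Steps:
J(E, q) = 2*E/3 (J(E, q) = (2*E)/3 = 2*E/3)
c(D, V) = 2*V/3
d(A) = A**(3/2)
x(m, K) = 4/3 - K (x(m, K) = (2/3)*2 - K = 4/3 - K)
(d(-389) + x(-362, 618))*(445560 - 84076) = ((-389)**(3/2) + (4/3 - 1*618))*(445560 - 84076) = (-389*I*sqrt(389) + (4/3 - 618))*361484 = (-389*I*sqrt(389) - 1850/3)*361484 = (-1850/3 - 389*I*sqrt(389))*361484 = -668745400/3 - 140617276*I*sqrt(389)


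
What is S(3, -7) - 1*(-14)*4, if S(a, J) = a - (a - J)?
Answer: 49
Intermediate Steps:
S(a, J) = J (S(a, J) = a + (J - a) = J)
S(3, -7) - 1*(-14)*4 = -7 - 1*(-14)*4 = -7 + 14*4 = -7 + 56 = 49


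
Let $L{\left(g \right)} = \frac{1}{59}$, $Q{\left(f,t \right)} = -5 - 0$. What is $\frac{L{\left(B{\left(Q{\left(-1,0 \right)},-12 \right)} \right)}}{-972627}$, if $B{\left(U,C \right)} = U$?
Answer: $- \frac{1}{57384993} \approx -1.7426 \cdot 10^{-8}$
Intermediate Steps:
$Q{\left(f,t \right)} = -5$ ($Q{\left(f,t \right)} = -5 + 0 = -5$)
$L{\left(g \right)} = \frac{1}{59}$
$\frac{L{\left(B{\left(Q{\left(-1,0 \right)},-12 \right)} \right)}}{-972627} = \frac{1}{59 \left(-972627\right)} = \frac{1}{59} \left(- \frac{1}{972627}\right) = - \frac{1}{57384993}$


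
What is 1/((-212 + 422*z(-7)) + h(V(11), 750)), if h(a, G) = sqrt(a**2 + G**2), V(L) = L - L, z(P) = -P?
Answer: 1/3492 ≈ 0.00028637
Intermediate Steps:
V(L) = 0
h(a, G) = sqrt(G**2 + a**2)
1/((-212 + 422*z(-7)) + h(V(11), 750)) = 1/((-212 + 422*(-1*(-7))) + sqrt(750**2 + 0**2)) = 1/((-212 + 422*7) + sqrt(562500 + 0)) = 1/((-212 + 2954) + sqrt(562500)) = 1/(2742 + 750) = 1/3492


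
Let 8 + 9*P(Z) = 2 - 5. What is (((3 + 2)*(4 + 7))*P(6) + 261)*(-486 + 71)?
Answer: -723760/9 ≈ -80418.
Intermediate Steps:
P(Z) = -11/9 (P(Z) = -8/9 + (2 - 5)/9 = -8/9 + (1/9)*(-3) = -8/9 - 1/3 = -11/9)
(((3 + 2)*(4 + 7))*P(6) + 261)*(-486 + 71) = (((3 + 2)*(4 + 7))*(-11/9) + 261)*(-486 + 71) = ((5*11)*(-11/9) + 261)*(-415) = (55*(-11/9) + 261)*(-415) = (-605/9 + 261)*(-415) = (1744/9)*(-415) = -723760/9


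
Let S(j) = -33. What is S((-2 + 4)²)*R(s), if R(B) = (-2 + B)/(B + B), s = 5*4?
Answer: -297/20 ≈ -14.850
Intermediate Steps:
s = 20
R(B) = (-2 + B)/(2*B) (R(B) = (-2 + B)/((2*B)) = (-2 + B)*(1/(2*B)) = (-2 + B)/(2*B))
S((-2 + 4)²)*R(s) = -33*(-2 + 20)/(2*20) = -33*18/(2*20) = -33*9/20 = -297/20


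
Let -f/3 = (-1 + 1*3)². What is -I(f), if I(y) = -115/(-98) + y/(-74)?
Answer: -4843/3626 ≈ -1.3356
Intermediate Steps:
f = -12 (f = -3*(-1 + 1*3)² = -3*(-1 + 3)² = -3*2² = -3*4 = -12)
I(y) = 115/98 - y/74 (I(y) = -115*(-1/98) + y*(-1/74) = 115/98 - y/74)
-I(f) = -(115/98 - 1/74*(-12)) = -(115/98 + 6/37) = -1*4843/3626 = -4843/3626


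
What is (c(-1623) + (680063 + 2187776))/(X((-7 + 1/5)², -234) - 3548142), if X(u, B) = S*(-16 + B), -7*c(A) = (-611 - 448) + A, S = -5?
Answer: -20077555/24828244 ≈ -0.80866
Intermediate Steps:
c(A) = 1059/7 - A/7 (c(A) = -((-611 - 448) + A)/7 = -(-1059 + A)/7 = 1059/7 - A/7)
X(u, B) = 80 - 5*B (X(u, B) = -5*(-16 + B) = 80 - 5*B)
(c(-1623) + (680063 + 2187776))/(X((-7 + 1/5)², -234) - 3548142) = ((1059/7 - ⅐*(-1623)) + (680063 + 2187776))/((80 - 5*(-234)) - 3548142) = ((1059/7 + 1623/7) + 2867839)/((80 + 1170) - 3548142) = (2682/7 + 2867839)/(1250 - 3548142) = (20077555/7)/(-3546892) = (20077555/7)*(-1/3546892) = -20077555/24828244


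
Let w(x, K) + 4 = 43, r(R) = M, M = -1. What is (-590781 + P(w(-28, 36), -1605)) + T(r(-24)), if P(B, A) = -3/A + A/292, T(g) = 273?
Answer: -92250018143/156220 ≈ -5.9051e+5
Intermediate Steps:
r(R) = -1
w(x, K) = 39 (w(x, K) = -4 + 43 = 39)
P(B, A) = -3/A + A/292 (P(B, A) = -3/A + A*(1/292) = -3/A + A/292)
(-590781 + P(w(-28, 36), -1605)) + T(r(-24)) = (-590781 + (-3/(-1605) + (1/292)*(-1605))) + 273 = (-590781 + (-3*(-1/1605) - 1605/292)) + 273 = (-590781 + (1/535 - 1605/292)) + 273 = (-590781 - 858383/156220) + 273 = -92292666203/156220 + 273 = -92250018143/156220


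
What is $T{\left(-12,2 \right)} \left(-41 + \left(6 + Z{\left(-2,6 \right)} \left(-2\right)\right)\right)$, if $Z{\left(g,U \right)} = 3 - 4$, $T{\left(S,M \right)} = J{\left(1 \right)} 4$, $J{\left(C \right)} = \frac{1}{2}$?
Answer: $-66$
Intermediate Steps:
$J{\left(C \right)} = \frac{1}{2}$
$T{\left(S,M \right)} = 2$ ($T{\left(S,M \right)} = \frac{1}{2} \cdot 4 = 2$)
$Z{\left(g,U \right)} = -1$
$T{\left(-12,2 \right)} \left(-41 + \left(6 + Z{\left(-2,6 \right)} \left(-2\right)\right)\right) = 2 \left(-41 + \left(6 - -2\right)\right) = 2 \left(-41 + \left(6 + 2\right)\right) = 2 \left(-41 + 8\right) = 2 \left(-33\right) = -66$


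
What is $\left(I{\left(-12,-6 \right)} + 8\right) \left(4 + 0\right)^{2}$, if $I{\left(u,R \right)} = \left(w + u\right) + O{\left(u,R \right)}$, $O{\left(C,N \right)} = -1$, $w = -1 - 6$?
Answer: $-192$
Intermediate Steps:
$w = -7$ ($w = -1 - 6 = -7$)
$I{\left(u,R \right)} = -8 + u$ ($I{\left(u,R \right)} = \left(-7 + u\right) - 1 = -8 + u$)
$\left(I{\left(-12,-6 \right)} + 8\right) \left(4 + 0\right)^{2} = \left(\left(-8 - 12\right) + 8\right) \left(4 + 0\right)^{2} = \left(-20 + 8\right) 4^{2} = \left(-12\right) 16 = -192$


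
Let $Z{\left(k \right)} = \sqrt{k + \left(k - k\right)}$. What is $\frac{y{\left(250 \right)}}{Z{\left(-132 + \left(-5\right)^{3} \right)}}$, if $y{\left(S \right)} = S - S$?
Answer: $0$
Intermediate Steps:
$y{\left(S \right)} = 0$
$Z{\left(k \right)} = \sqrt{k}$ ($Z{\left(k \right)} = \sqrt{k + 0} = \sqrt{k}$)
$\frac{y{\left(250 \right)}}{Z{\left(-132 + \left(-5\right)^{3} \right)}} = \frac{0}{\sqrt{-132 + \left(-5\right)^{3}}} = \frac{0}{\sqrt{-132 - 125}} = \frac{0}{\sqrt{-257}} = \frac{0}{i \sqrt{257}} = 0 \left(- \frac{i \sqrt{257}}{257}\right) = 0$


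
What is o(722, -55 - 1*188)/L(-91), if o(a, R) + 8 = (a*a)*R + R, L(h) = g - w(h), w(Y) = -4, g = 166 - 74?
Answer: -126672263/96 ≈ -1.3195e+6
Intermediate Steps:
g = 92
L(h) = 96 (L(h) = 92 - 1*(-4) = 92 + 4 = 96)
o(a, R) = -8 + R + R*a² (o(a, R) = -8 + ((a*a)*R + R) = -8 + (a²*R + R) = -8 + (R*a² + R) = -8 + (R + R*a²) = -8 + R + R*a²)
o(722, -55 - 1*188)/L(-91) = (-8 + (-55 - 1*188) + (-55 - 1*188)*722²)/96 = (-8 + (-55 - 188) + (-55 - 188)*521284)*(1/96) = (-8 - 243 - 243*521284)*(1/96) = (-8 - 243 - 126672012)*(1/96) = -126672263*1/96 = -126672263/96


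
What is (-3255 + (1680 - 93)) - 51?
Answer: -1719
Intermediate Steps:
(-3255 + (1680 - 93)) - 51 = (-3255 + 1587) - 51 = -1668 - 51 = -1719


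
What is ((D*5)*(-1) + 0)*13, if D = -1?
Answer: 65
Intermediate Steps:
((D*5)*(-1) + 0)*13 = (-1*5*(-1) + 0)*13 = (-5*(-1) + 0)*13 = (5 + 0)*13 = 5*13 = 65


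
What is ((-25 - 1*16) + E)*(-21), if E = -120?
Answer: 3381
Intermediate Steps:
((-25 - 1*16) + E)*(-21) = ((-25 - 1*16) - 120)*(-21) = ((-25 - 16) - 120)*(-21) = (-41 - 120)*(-21) = -161*(-21) = 3381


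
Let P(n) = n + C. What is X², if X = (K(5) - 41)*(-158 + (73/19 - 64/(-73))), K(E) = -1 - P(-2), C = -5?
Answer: 55369001871225/1923769 ≈ 2.8782e+7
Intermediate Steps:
P(n) = -5 + n (P(n) = n - 5 = -5 + n)
K(E) = 6 (K(E) = -1 - (-5 - 2) = -1 - 1*(-7) = -1 + 7 = 6)
X = 7441035/1387 (X = (6 - 41)*(-158 + (73/19 - 64/(-73))) = -35*(-158 + (73*(1/19) - 64*(-1/73))) = -35*(-158 + (73/19 + 64/73)) = -35*(-158 + 6545/1387) = -35*(-212601/1387) = 7441035/1387 ≈ 5364.8)
X² = (7441035/1387)² = 55369001871225/1923769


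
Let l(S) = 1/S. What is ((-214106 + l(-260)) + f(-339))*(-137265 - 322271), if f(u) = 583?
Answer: 6377897961204/65 ≈ 9.8122e+10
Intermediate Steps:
((-214106 + l(-260)) + f(-339))*(-137265 - 322271) = ((-214106 + 1/(-260)) + 583)*(-137265 - 322271) = ((-214106 - 1/260) + 583)*(-459536) = (-55667561/260 + 583)*(-459536) = -55515981/260*(-459536) = 6377897961204/65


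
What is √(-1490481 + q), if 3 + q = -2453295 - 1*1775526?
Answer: I*√5719305 ≈ 2391.5*I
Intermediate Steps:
q = -4228824 (q = -3 + (-2453295 - 1*1775526) = -3 + (-2453295 - 1775526) = -3 - 4228821 = -4228824)
√(-1490481 + q) = √(-1490481 - 4228824) = √(-5719305) = I*√5719305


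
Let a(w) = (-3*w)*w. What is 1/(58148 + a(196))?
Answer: -1/57100 ≈ -1.7513e-5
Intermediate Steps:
a(w) = -3*w²
1/(58148 + a(196)) = 1/(58148 - 3*196²) = 1/(58148 - 3*38416) = 1/(58148 - 115248) = 1/(-57100) = -1/57100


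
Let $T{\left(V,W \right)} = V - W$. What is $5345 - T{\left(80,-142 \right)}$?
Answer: $5123$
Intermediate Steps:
$5345 - T{\left(80,-142 \right)} = 5345 - \left(80 - -142\right) = 5345 - \left(80 + 142\right) = 5345 - 222 = 5123$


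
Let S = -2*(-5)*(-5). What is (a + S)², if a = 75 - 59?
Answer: 1156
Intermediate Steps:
S = -50 (S = 10*(-5) = -50)
a = 16
(a + S)² = (16 - 50)² = (-34)² = 1156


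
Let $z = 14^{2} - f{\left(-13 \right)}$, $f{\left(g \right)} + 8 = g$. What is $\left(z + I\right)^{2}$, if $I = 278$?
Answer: $245025$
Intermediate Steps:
$f{\left(g \right)} = -8 + g$
$z = 217$ ($z = 14^{2} - \left(-8 - 13\right) = 196 - -21 = 196 + 21 = 217$)
$\left(z + I\right)^{2} = \left(217 + 278\right)^{2} = 495^{2} = 245025$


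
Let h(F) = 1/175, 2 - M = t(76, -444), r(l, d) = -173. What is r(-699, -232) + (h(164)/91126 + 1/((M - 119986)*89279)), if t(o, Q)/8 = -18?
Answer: -421676633879725367/2437437190938400 ≈ -173.00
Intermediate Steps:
t(o, Q) = -144 (t(o, Q) = 8*(-18) = -144)
M = 146 (M = 2 - 1*(-144) = 2 + 144 = 146)
h(F) = 1/175
r(-699, -232) + (h(164)/91126 + 1/((M - 119986)*89279)) = -173 + ((1/175)/91126 + 1/((146 - 119986)*89279)) = -173 + ((1/175)*(1/91126) + (1/89279)/(-119840)) = -173 + (1/15947050 - 1/119840*1/89279) = -173 + (1/15947050 - 1/10699195360) = -173 + 152617833/2437437190938400 = -421676633879725367/2437437190938400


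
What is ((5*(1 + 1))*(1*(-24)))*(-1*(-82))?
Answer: -19680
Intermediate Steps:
((5*(1 + 1))*(1*(-24)))*(-1*(-82)) = ((5*2)*(-24))*82 = (10*(-24))*82 = -240*82 = -19680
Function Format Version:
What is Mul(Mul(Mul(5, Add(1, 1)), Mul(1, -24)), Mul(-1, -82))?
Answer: -19680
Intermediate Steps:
Mul(Mul(Mul(5, Add(1, 1)), Mul(1, -24)), Mul(-1, -82)) = Mul(Mul(Mul(5, 2), -24), 82) = Mul(Mul(10, -24), 82) = Mul(-240, 82) = -19680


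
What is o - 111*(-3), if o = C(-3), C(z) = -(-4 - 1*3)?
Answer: 340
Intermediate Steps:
C(z) = 7 (C(z) = -(-4 - 3) = -1*(-7) = 7)
o = 7
o - 111*(-3) = 7 - 111*(-3) = 7 + 333 = 340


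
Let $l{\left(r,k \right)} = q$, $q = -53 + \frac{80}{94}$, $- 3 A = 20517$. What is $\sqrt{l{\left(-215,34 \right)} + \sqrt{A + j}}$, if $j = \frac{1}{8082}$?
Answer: $\frac{\sqrt{-836057894292 + 5951046 i \sqrt{49634971706}}}{126618} \approx 4.7759 + 8.6579 i$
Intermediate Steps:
$A = -6839$ ($A = \left(- \frac{1}{3}\right) 20517 = -6839$)
$j = \frac{1}{8082} \approx 0.00012373$
$q = - \frac{2451}{47}$ ($q = -53 + 80 \cdot \frac{1}{94} = -53 + \frac{40}{47} = - \frac{2451}{47} \approx -52.149$)
$l{\left(r,k \right)} = - \frac{2451}{47}$
$\sqrt{l{\left(-215,34 \right)} + \sqrt{A + j}} = \sqrt{- \frac{2451}{47} + \sqrt{-6839 + \frac{1}{8082}}} = \sqrt{- \frac{2451}{47} + \sqrt{- \frac{55272797}{8082}}} = \sqrt{- \frac{2451}{47} + \frac{i \sqrt{49634971706}}{2694}}$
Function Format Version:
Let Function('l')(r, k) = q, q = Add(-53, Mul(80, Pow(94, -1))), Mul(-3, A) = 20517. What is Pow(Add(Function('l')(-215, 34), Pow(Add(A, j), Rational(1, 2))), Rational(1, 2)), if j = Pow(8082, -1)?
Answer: Mul(Rational(1, 126618), Pow(Add(-836057894292, Mul(5951046, I, Pow(49634971706, Rational(1, 2)))), Rational(1, 2))) ≈ Add(4.7759, Mul(8.6579, I))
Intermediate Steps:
A = -6839 (A = Mul(Rational(-1, 3), 20517) = -6839)
j = Rational(1, 8082) ≈ 0.00012373
q = Rational(-2451, 47) (q = Add(-53, Mul(80, Rational(1, 94))) = Add(-53, Rational(40, 47)) = Rational(-2451, 47) ≈ -52.149)
Function('l')(r, k) = Rational(-2451, 47)
Pow(Add(Function('l')(-215, 34), Pow(Add(A, j), Rational(1, 2))), Rational(1, 2)) = Pow(Add(Rational(-2451, 47), Pow(Add(-6839, Rational(1, 8082)), Rational(1, 2))), Rational(1, 2)) = Pow(Add(Rational(-2451, 47), Pow(Rational(-55272797, 8082), Rational(1, 2))), Rational(1, 2)) = Pow(Add(Rational(-2451, 47), Mul(Rational(1, 2694), I, Pow(49634971706, Rational(1, 2)))), Rational(1, 2))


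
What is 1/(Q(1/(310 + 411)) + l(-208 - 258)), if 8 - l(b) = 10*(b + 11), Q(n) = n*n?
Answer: 519841/2369435279 ≈ 0.00021939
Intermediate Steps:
Q(n) = n²
l(b) = -102 - 10*b (l(b) = 8 - 10*(b + 11) = 8 - 10*(11 + b) = 8 - (110 + 10*b) = 8 + (-110 - 10*b) = -102 - 10*b)
1/(Q(1/(310 + 411)) + l(-208 - 258)) = 1/((1/(310 + 411))² + (-102 - 10*(-208 - 258))) = 1/((1/721)² + (-102 - 10*(-466))) = 1/((1/721)² + (-102 + 4660)) = 1/(1/519841 + 4558) = 1/(2369435279/519841) = 519841/2369435279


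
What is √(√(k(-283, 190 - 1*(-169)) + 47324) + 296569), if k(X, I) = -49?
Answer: √(296569 + 5*√1891) ≈ 544.78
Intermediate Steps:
√(√(k(-283, 190 - 1*(-169)) + 47324) + 296569) = √(√(-49 + 47324) + 296569) = √(√47275 + 296569) = √(5*√1891 + 296569) = √(296569 + 5*√1891)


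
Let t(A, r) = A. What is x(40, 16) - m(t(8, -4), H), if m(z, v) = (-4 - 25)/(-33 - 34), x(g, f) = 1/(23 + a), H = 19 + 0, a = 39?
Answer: -1731/4154 ≈ -0.41671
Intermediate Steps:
H = 19
x(g, f) = 1/62 (x(g, f) = 1/(23 + 39) = 1/62)
m(z, v) = 29/67 (m(z, v) = -29/(-67) = -29*(-1/67) = 29/67)
x(40, 16) - m(t(8, -4), H) = 1/62 - 1*29/67 = 1/62 - 29/67 = -1731/4154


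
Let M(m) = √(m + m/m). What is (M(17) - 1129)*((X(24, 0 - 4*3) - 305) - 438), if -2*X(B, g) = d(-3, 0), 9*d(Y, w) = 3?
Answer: 5034211/6 - 4459*√2/2 ≈ 8.3588e+5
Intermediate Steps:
d(Y, w) = ⅓ (d(Y, w) = (⅑)*3 = ⅓)
X(B, g) = -⅙ (X(B, g) = -½*⅓ = -⅙)
M(m) = √(1 + m) (M(m) = √(m + 1) = √(1 + m))
(M(17) - 1129)*((X(24, 0 - 4*3) - 305) - 438) = (√(1 + 17) - 1129)*((-⅙ - 305) - 438) = (√18 - 1129)*(-1831/6 - 438) = (3*√2 - 1129)*(-4459/6) = (-1129 + 3*√2)*(-4459/6) = 5034211/6 - 4459*√2/2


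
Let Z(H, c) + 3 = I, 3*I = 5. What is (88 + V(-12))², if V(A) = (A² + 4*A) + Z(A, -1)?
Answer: 300304/9 ≈ 33367.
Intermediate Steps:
I = 5/3 (I = (⅓)*5 = 5/3 ≈ 1.6667)
Z(H, c) = -4/3 (Z(H, c) = -3 + 5/3 = -4/3)
V(A) = -4/3 + A² + 4*A (V(A) = (A² + 4*A) - 4/3 = -4/3 + A² + 4*A)
(88 + V(-12))² = (88 + (-4/3 + (-12)² + 4*(-12)))² = (88 + (-4/3 + 144 - 48))² = (88 + 284/3)² = (548/3)² = 300304/9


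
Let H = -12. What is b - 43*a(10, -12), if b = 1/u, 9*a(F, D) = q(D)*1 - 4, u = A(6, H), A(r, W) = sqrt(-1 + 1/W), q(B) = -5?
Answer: 43 - 2*I*sqrt(39)/13 ≈ 43.0 - 0.96077*I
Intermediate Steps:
A(r, W) = sqrt(-1 + 1/W)
u = I*sqrt(39)/6 (u = sqrt((1 - 1*(-12))/(-12)) = sqrt(-(1 + 12)/12) = sqrt(-1/12*13) = sqrt(-13/12) = I*sqrt(39)/6 ≈ 1.0408*I)
a(F, D) = -1 (a(F, D) = (-5*1 - 4)/9 = (-5 - 4)/9 = (1/9)*(-9) = -1)
b = -2*I*sqrt(39)/13 (b = 1/(I*sqrt(39)/6) = -2*I*sqrt(39)/13 ≈ -0.96077*I)
b - 43*a(10, -12) = -2*I*sqrt(39)/13 - 43*(-1) = -2*I*sqrt(39)/13 + 43 = 43 - 2*I*sqrt(39)/13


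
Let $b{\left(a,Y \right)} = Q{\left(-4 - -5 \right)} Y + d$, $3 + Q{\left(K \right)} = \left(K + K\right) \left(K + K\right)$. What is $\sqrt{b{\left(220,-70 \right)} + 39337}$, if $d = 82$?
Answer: $19 \sqrt{109} \approx 198.37$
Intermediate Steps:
$Q{\left(K \right)} = -3 + 4 K^{2}$ ($Q{\left(K \right)} = -3 + \left(K + K\right) \left(K + K\right) = -3 + 2 K 2 K = -3 + 4 K^{2}$)
$b{\left(a,Y \right)} = 82 + Y$ ($b{\left(a,Y \right)} = \left(-3 + 4 \left(-4 - -5\right)^{2}\right) Y + 82 = \left(-3 + 4 \left(-4 + 5\right)^{2}\right) Y + 82 = \left(-3 + 4 \cdot 1^{2}\right) Y + 82 = \left(-3 + 4 \cdot 1\right) Y + 82 = \left(-3 + 4\right) Y + 82 = 1 Y + 82 = Y + 82 = 82 + Y$)
$\sqrt{b{\left(220,-70 \right)} + 39337} = \sqrt{\left(82 - 70\right) + 39337} = \sqrt{12 + 39337} = \sqrt{39349} = 19 \sqrt{109}$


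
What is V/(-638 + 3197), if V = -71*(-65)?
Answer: 4615/2559 ≈ 1.8034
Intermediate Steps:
V = 4615
V/(-638 + 3197) = 4615/(-638 + 3197) = 4615/2559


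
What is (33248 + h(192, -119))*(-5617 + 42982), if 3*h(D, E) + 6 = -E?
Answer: 1243718935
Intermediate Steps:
h(D, E) = -2 - E/3 (h(D, E) = -2 + (-E)/3 = -2 - E/3)
(33248 + h(192, -119))*(-5617 + 42982) = (33248 + (-2 - ⅓*(-119)))*(-5617 + 42982) = (33248 + (-2 + 119/3))*37365 = (33248 + 113/3)*37365 = (99857/3)*37365 = 1243718935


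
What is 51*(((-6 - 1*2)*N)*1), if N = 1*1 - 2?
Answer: 408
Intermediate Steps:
N = -1 (N = 1 - 2 = -1)
51*(((-6 - 1*2)*N)*1) = 51*(((-6 - 1*2)*(-1))*1) = 51*(((-6 - 2)*(-1))*1) = 51*(-8*(-1)*1) = 51*(8*1) = 51*8 = 408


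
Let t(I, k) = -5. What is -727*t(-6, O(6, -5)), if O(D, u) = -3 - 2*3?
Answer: 3635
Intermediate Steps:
O(D, u) = -9 (O(D, u) = -3 - 6 = -9)
-727*t(-6, O(6, -5)) = -727*(-5) = 3635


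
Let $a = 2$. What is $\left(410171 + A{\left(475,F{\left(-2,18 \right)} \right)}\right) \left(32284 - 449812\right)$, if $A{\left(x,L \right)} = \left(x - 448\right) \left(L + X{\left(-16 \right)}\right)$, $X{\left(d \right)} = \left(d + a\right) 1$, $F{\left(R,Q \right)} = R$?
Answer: $-171077505192$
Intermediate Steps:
$X{\left(d \right)} = 2 + d$ ($X{\left(d \right)} = \left(d + 2\right) 1 = \left(2 + d\right) 1 = 2 + d$)
$A{\left(x,L \right)} = \left(-448 + x\right) \left(-14 + L\right)$ ($A{\left(x,L \right)} = \left(x - 448\right) \left(L + \left(2 - 16\right)\right) = \left(-448 + x\right) \left(L - 14\right) = \left(-448 + x\right) \left(-14 + L\right)$)
$\left(410171 + A{\left(475,F{\left(-2,18 \right)} \right)}\right) \left(32284 - 449812\right) = \left(410171 - 432\right) \left(32284 - 449812\right) = 409739 \left(-417528\right) = -171077505192$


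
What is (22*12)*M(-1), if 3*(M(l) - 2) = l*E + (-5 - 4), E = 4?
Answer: -616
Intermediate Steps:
M(l) = -1 + 4*l/3 (M(l) = 2 + (l*4 + (-5 - 4))/3 = 2 + (4*l - 9)/3 = 2 + (-9 + 4*l)/3 = 2 + (-3 + 4*l/3) = -1 + 4*l/3)
(22*12)*M(-1) = (22*12)*(-1 + (4/3)*(-1)) = 264*(-1 - 4/3) = 264*(-7/3) = -616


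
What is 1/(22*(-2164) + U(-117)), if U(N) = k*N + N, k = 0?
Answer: -1/47725 ≈ -2.0953e-5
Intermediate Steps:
U(N) = N (U(N) = 0*N + N = 0 + N = N)
1/(22*(-2164) + U(-117)) = 1/(22*(-2164) - 117) = 1/(-47608 - 117) = 1/(-47725) = -1/47725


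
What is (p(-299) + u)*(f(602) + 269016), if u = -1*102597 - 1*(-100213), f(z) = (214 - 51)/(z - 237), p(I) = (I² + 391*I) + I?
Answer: -2964484571573/365 ≈ -8.1219e+9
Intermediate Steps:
p(I) = I² + 392*I
f(z) = 163/(-237 + z)
u = -2384 (u = -102597 + 100213 = -2384)
(p(-299) + u)*(f(602) + 269016) = (-299*(392 - 299) - 2384)*(163/(-237 + 602) + 269016) = (-299*93 - 2384)*(163/365 + 269016) = (-27807 - 2384)*(163*(1/365) + 269016) = -30191*(163/365 + 269016) = -30191*98191003/365 = -2964484571573/365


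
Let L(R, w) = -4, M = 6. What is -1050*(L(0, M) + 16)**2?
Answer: -151200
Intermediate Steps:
-1050*(L(0, M) + 16)**2 = -1050*(-4 + 16)**2 = -1050*12**2 = -1050*144 = -151200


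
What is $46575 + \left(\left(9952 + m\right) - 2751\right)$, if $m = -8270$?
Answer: $45506$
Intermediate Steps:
$46575 + \left(\left(9952 + m\right) - 2751\right) = 46575 + \left(\left(9952 - 8270\right) - 2751\right) = 46575 + \left(1682 - 2751\right) = 46575 - 1069 = 45506$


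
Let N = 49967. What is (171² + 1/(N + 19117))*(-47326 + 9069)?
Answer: -77282401217965/69084 ≈ -1.1187e+9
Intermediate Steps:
(171² + 1/(N + 19117))*(-47326 + 9069) = (171² + 1/(49967 + 19117))*(-47326 + 9069) = (29241 + 1/69084)*(-38257) = (2020085245/69084)*(-38257) = -77282401217965/69084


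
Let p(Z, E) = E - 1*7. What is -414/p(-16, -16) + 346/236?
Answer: 2297/118 ≈ 19.466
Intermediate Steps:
p(Z, E) = -7 + E (p(Z, E) = E - 7 = -7 + E)
-414/p(-16, -16) + 346/236 = -414/(-7 - 16) + 346/236 = -414/(-23) + 346*(1/236) = -414*(-1/23) + 173/118 = 18 + 173/118 = 2297/118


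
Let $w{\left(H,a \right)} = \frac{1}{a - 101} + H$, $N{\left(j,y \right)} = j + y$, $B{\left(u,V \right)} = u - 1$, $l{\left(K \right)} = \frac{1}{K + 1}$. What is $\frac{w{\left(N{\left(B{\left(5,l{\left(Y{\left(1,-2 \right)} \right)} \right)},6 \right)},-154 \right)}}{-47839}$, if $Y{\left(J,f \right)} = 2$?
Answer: $- \frac{2549}{12198945} \approx -0.00020895$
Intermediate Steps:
$l{\left(K \right)} = \frac{1}{1 + K}$
$B{\left(u,V \right)} = -1 + u$
$w{\left(H,a \right)} = H + \frac{1}{-101 + a}$ ($w{\left(H,a \right)} = \frac{1}{-101 + a} + H = H + \frac{1}{-101 + a}$)
$\frac{w{\left(N{\left(B{\left(5,l{\left(Y{\left(1,-2 \right)} \right)} \right)},6 \right)},-154 \right)}}{-47839} = \frac{\frac{1}{-101 - 154} \left(1 - 101 \left(\left(-1 + 5\right) + 6\right) + \left(\left(-1 + 5\right) + 6\right) \left(-154\right)\right)}{-47839} = \frac{1 - 101 \left(4 + 6\right) + \left(4 + 6\right) \left(-154\right)}{-255} \left(- \frac{1}{47839}\right) = - \frac{1 - 1010 + 10 \left(-154\right)}{255} \left(- \frac{1}{47839}\right) = - \frac{1 - 1010 - 1540}{255} \left(- \frac{1}{47839}\right) = \left(- \frac{1}{255}\right) \left(-2549\right) \left(- \frac{1}{47839}\right) = \frac{2549}{255} \left(- \frac{1}{47839}\right) = - \frac{2549}{12198945}$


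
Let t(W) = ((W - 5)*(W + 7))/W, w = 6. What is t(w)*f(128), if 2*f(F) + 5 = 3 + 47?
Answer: 195/4 ≈ 48.750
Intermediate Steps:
f(F) = 45/2 (f(F) = -5/2 + (3 + 47)/2 = -5/2 + (½)*50 = -5/2 + 25 = 45/2)
t(W) = (-5 + W)*(7 + W)/W (t(W) = ((-5 + W)*(7 + W))/W = (-5 + W)*(7 + W)/W)
t(w)*f(128) = (2 + 6 - 35/6)*(45/2) = (13/6)*(45/2) = 195/4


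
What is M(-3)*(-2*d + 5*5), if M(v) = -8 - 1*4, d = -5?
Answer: -420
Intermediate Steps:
M(v) = -12 (M(v) = -8 - 4 = -12)
M(-3)*(-2*d + 5*5) = -12*(-2*(-5) + 5*5) = -12*(10 + 25) = -12*35 = -420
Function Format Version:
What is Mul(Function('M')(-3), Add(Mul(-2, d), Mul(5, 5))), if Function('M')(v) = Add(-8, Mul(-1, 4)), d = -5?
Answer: -420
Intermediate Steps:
Function('M')(v) = -12 (Function('M')(v) = Add(-8, -4) = -12)
Mul(Function('M')(-3), Add(Mul(-2, d), Mul(5, 5))) = Mul(-12, Add(Mul(-2, -5), Mul(5, 5))) = Mul(-12, Add(10, 25)) = Mul(-12, 35) = -420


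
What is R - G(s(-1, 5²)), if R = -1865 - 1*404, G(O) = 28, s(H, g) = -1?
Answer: -2297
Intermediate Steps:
R = -2269 (R = -1865 - 404 = -2269)
R - G(s(-1, 5²)) = -2269 - 1*28 = -2269 - 28 = -2297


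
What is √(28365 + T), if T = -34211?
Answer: I*√5846 ≈ 76.459*I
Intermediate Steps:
√(28365 + T) = √(28365 - 34211) = √(-5846) = I*√5846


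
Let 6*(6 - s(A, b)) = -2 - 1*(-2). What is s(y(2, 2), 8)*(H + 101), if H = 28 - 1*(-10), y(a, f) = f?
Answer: 834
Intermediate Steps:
H = 38 (H = 28 + 10 = 38)
s(A, b) = 6 (s(A, b) = 6 - (-2 - 1*(-2))/6 = 6 - (-2 + 2)/6 = 6 - 1/6*0 = 6 + 0 = 6)
s(y(2, 2), 8)*(H + 101) = 6*(38 + 101) = 6*139 = 834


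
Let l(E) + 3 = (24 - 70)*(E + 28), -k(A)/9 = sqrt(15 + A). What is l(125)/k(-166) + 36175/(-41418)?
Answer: -36175/41418 - 2347*I*sqrt(151)/453 ≈ -0.87341 - 63.665*I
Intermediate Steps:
k(A) = -9*sqrt(15 + A)
l(E) = -1291 - 46*E (l(E) = -3 + (24 - 70)*(E + 28) = -3 - 46*(28 + E) = -3 + (-1288 - 46*E) = -1291 - 46*E)
l(125)/k(-166) + 36175/(-41418) = (-1291 - 46*125)/((-9*sqrt(15 - 166))) + 36175/(-41418) = (-1291 - 5750)/((-9*I*sqrt(151))) + 36175*(-1/41418) = -7041*I*sqrt(151)/1359 - 36175/41418 = -2347*I*sqrt(151)/453 - 36175/41418 = -36175/41418 - 2347*I*sqrt(151)/453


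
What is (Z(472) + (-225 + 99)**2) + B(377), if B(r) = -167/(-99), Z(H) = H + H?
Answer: 1665347/99 ≈ 16822.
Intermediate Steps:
Z(H) = 2*H
B(r) = 167/99 (B(r) = -167*(-1/99) = 167/99)
(Z(472) + (-225 + 99)**2) + B(377) = (2*472 + (-225 + 99)**2) + 167/99 = (944 + (-126)**2) + 167/99 = (944 + 15876) + 167/99 = 16820 + 167/99 = 1665347/99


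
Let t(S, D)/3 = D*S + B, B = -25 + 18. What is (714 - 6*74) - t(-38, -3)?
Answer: -51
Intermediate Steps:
B = -7
t(S, D) = -21 + 3*D*S (t(S, D) = 3*(D*S - 7) = 3*(-7 + D*S) = -21 + 3*D*S)
(714 - 6*74) - t(-38, -3) = (714 - 6*74) - (-21 + 3*(-3)*(-38)) = (714 - 1*444) - (-21 + 342) = (714 - 444) - 1*321 = 270 - 321 = -51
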